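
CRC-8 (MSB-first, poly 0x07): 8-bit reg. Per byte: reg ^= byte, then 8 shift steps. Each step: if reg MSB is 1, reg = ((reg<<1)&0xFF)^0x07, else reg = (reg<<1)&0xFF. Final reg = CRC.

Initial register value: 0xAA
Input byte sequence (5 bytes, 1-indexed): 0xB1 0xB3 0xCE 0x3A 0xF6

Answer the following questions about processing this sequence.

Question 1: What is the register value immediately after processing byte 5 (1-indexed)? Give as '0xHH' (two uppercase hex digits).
After byte 1 (0xB1): reg=0x41
After byte 2 (0xB3): reg=0xD0
After byte 3 (0xCE): reg=0x5A
After byte 4 (0x3A): reg=0x27
After byte 5 (0xF6): reg=0x39

Answer: 0x39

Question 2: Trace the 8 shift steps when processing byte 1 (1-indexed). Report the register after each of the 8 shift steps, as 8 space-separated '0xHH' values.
Answer: 0x36 0x6C 0xD8 0xB7 0x69 0xD2 0xA3 0x41

Derivation:
Register before byte 1: 0xAA
After XOR with byte 0xB1: 0x1B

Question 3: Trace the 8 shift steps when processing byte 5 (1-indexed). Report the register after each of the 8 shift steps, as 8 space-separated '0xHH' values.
Answer: 0xA5 0x4D 0x9A 0x33 0x66 0xCC 0x9F 0x39

Derivation:
After byte 1 (0xB1): reg=0x41
After byte 2 (0xB3): reg=0xD0
After byte 3 (0xCE): reg=0x5A
After byte 4 (0x3A): reg=0x27
Register before byte 5: 0x27
After XOR with byte 0xF6: 0xD1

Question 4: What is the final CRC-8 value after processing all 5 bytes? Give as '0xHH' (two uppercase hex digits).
After byte 1 (0xB1): reg=0x41
After byte 2 (0xB3): reg=0xD0
After byte 3 (0xCE): reg=0x5A
After byte 4 (0x3A): reg=0x27
After byte 5 (0xF6): reg=0x39

Answer: 0x39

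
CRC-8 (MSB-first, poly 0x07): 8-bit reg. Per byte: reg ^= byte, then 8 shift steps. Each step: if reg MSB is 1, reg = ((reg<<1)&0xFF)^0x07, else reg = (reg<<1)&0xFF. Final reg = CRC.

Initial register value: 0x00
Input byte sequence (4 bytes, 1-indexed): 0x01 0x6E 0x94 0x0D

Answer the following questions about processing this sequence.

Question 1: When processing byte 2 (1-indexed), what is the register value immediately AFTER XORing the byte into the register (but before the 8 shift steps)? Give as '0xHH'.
Register before byte 2: 0x07
Byte 2: 0x6E
0x07 XOR 0x6E = 0x69

Answer: 0x69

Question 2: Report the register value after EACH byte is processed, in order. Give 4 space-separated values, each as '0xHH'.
0x07 0x18 0xAD 0x69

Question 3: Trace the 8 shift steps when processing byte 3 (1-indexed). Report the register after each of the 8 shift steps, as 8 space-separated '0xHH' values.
After byte 1 (0x01): reg=0x07
After byte 2 (0x6E): reg=0x18
Register before byte 3: 0x18
After XOR with byte 0x94: 0x8C

Answer: 0x1F 0x3E 0x7C 0xF8 0xF7 0xE9 0xD5 0xAD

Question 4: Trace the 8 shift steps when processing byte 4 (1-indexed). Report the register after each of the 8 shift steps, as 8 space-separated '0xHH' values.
After byte 1 (0x01): reg=0x07
After byte 2 (0x6E): reg=0x18
After byte 3 (0x94): reg=0xAD
Register before byte 4: 0xAD
After XOR with byte 0x0D: 0xA0

Answer: 0x47 0x8E 0x1B 0x36 0x6C 0xD8 0xB7 0x69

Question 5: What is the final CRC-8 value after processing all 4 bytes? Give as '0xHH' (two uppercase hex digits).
After byte 1 (0x01): reg=0x07
After byte 2 (0x6E): reg=0x18
After byte 3 (0x94): reg=0xAD
After byte 4 (0x0D): reg=0x69

Answer: 0x69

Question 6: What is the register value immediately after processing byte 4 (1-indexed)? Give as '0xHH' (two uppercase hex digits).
After byte 1 (0x01): reg=0x07
After byte 2 (0x6E): reg=0x18
After byte 3 (0x94): reg=0xAD
After byte 4 (0x0D): reg=0x69

Answer: 0x69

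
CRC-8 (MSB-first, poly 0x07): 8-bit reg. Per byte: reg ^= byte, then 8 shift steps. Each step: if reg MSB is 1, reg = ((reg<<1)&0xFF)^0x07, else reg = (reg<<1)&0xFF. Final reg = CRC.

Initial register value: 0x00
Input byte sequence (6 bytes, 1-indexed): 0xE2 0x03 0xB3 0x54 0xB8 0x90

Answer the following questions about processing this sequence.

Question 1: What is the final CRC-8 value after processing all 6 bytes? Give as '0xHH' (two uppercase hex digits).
After byte 1 (0xE2): reg=0xA0
After byte 2 (0x03): reg=0x60
After byte 3 (0xB3): reg=0x37
After byte 4 (0x54): reg=0x2E
After byte 5 (0xB8): reg=0xEB
After byte 6 (0x90): reg=0x66

Answer: 0x66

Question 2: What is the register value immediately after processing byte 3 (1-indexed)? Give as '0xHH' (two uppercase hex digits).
After byte 1 (0xE2): reg=0xA0
After byte 2 (0x03): reg=0x60
After byte 3 (0xB3): reg=0x37

Answer: 0x37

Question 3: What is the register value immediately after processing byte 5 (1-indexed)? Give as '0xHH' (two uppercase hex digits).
Answer: 0xEB

Derivation:
After byte 1 (0xE2): reg=0xA0
After byte 2 (0x03): reg=0x60
After byte 3 (0xB3): reg=0x37
After byte 4 (0x54): reg=0x2E
After byte 5 (0xB8): reg=0xEB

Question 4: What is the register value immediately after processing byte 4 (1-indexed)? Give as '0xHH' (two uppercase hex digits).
Answer: 0x2E

Derivation:
After byte 1 (0xE2): reg=0xA0
After byte 2 (0x03): reg=0x60
After byte 3 (0xB3): reg=0x37
After byte 4 (0x54): reg=0x2E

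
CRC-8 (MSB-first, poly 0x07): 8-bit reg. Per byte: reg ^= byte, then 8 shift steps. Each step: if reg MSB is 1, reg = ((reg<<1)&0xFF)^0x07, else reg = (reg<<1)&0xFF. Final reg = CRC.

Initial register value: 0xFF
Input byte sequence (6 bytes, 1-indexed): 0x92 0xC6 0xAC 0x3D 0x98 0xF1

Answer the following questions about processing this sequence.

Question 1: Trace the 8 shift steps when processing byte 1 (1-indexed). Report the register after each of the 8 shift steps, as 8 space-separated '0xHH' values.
Answer: 0xDA 0xB3 0x61 0xC2 0x83 0x01 0x02 0x04

Derivation:
Register before byte 1: 0xFF
After XOR with byte 0x92: 0x6D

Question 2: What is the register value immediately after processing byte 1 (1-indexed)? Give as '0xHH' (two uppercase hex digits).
After byte 1 (0x92): reg=0x04

Answer: 0x04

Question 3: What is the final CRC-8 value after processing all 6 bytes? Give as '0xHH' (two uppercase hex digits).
After byte 1 (0x92): reg=0x04
After byte 2 (0xC6): reg=0x40
After byte 3 (0xAC): reg=0x8A
After byte 4 (0x3D): reg=0x0C
After byte 5 (0x98): reg=0xE5
After byte 6 (0xF1): reg=0x6C

Answer: 0x6C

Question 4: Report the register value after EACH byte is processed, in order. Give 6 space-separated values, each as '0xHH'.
0x04 0x40 0x8A 0x0C 0xE5 0x6C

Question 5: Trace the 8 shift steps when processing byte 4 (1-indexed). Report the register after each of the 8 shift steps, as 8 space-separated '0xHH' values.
Answer: 0x69 0xD2 0xA3 0x41 0x82 0x03 0x06 0x0C

Derivation:
After byte 1 (0x92): reg=0x04
After byte 2 (0xC6): reg=0x40
After byte 3 (0xAC): reg=0x8A
Register before byte 4: 0x8A
After XOR with byte 0x3D: 0xB7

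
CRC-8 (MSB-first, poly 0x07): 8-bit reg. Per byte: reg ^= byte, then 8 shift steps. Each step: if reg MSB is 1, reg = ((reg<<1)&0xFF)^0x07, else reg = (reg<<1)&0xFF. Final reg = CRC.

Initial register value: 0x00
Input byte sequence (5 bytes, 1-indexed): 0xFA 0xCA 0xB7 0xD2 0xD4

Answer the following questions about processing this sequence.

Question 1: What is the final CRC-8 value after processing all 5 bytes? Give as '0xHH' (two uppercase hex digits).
After byte 1 (0xFA): reg=0xE8
After byte 2 (0xCA): reg=0xEE
After byte 3 (0xB7): reg=0x88
After byte 4 (0xD2): reg=0x81
After byte 5 (0xD4): reg=0xAC

Answer: 0xAC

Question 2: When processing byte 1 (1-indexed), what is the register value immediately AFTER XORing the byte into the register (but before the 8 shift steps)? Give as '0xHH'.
Register before byte 1: 0x00
Byte 1: 0xFA
0x00 XOR 0xFA = 0xFA

Answer: 0xFA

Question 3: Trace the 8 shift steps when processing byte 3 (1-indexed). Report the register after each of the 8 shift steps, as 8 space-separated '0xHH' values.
After byte 1 (0xFA): reg=0xE8
After byte 2 (0xCA): reg=0xEE
Register before byte 3: 0xEE
After XOR with byte 0xB7: 0x59

Answer: 0xB2 0x63 0xC6 0x8B 0x11 0x22 0x44 0x88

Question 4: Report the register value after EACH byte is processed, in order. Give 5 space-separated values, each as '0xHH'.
0xE8 0xEE 0x88 0x81 0xAC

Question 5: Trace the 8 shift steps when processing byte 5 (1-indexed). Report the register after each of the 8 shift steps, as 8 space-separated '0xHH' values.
After byte 1 (0xFA): reg=0xE8
After byte 2 (0xCA): reg=0xEE
After byte 3 (0xB7): reg=0x88
After byte 4 (0xD2): reg=0x81
Register before byte 5: 0x81
After XOR with byte 0xD4: 0x55

Answer: 0xAA 0x53 0xA6 0x4B 0x96 0x2B 0x56 0xAC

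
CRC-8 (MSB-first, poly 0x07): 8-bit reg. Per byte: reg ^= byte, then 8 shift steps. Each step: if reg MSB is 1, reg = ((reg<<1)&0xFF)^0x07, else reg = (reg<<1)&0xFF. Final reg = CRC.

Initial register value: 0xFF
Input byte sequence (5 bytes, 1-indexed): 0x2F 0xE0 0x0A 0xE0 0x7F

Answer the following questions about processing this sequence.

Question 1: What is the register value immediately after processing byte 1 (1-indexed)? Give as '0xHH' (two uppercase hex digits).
Answer: 0x3E

Derivation:
After byte 1 (0x2F): reg=0x3E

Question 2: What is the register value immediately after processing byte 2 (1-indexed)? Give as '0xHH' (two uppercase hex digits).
Answer: 0x14

Derivation:
After byte 1 (0x2F): reg=0x3E
After byte 2 (0xE0): reg=0x14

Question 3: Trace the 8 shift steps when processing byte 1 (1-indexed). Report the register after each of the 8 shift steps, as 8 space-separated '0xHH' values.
Register before byte 1: 0xFF
After XOR with byte 0x2F: 0xD0

Answer: 0xA7 0x49 0x92 0x23 0x46 0x8C 0x1F 0x3E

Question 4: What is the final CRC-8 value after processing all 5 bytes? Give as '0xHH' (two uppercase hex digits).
Answer: 0xB7

Derivation:
After byte 1 (0x2F): reg=0x3E
After byte 2 (0xE0): reg=0x14
After byte 3 (0x0A): reg=0x5A
After byte 4 (0xE0): reg=0x2F
After byte 5 (0x7F): reg=0xB7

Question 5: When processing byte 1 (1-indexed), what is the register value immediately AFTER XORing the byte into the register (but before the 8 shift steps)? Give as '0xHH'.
Register before byte 1: 0xFF
Byte 1: 0x2F
0xFF XOR 0x2F = 0xD0

Answer: 0xD0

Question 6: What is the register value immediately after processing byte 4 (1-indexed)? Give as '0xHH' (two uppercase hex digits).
After byte 1 (0x2F): reg=0x3E
After byte 2 (0xE0): reg=0x14
After byte 3 (0x0A): reg=0x5A
After byte 4 (0xE0): reg=0x2F

Answer: 0x2F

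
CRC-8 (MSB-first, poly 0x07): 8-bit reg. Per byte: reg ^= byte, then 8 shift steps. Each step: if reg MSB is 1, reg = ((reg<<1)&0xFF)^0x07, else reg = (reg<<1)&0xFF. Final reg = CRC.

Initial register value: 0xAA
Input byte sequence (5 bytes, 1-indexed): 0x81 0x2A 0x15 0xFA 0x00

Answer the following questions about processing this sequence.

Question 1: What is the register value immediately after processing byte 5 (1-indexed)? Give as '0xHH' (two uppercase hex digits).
After byte 1 (0x81): reg=0xD1
After byte 2 (0x2A): reg=0xEF
After byte 3 (0x15): reg=0xE8
After byte 4 (0xFA): reg=0x7E
After byte 5 (0x00): reg=0x7D

Answer: 0x7D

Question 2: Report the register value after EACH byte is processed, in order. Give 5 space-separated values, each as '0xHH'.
0xD1 0xEF 0xE8 0x7E 0x7D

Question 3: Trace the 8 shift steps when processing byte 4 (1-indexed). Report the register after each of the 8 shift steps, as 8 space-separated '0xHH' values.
After byte 1 (0x81): reg=0xD1
After byte 2 (0x2A): reg=0xEF
After byte 3 (0x15): reg=0xE8
Register before byte 4: 0xE8
After XOR with byte 0xFA: 0x12

Answer: 0x24 0x48 0x90 0x27 0x4E 0x9C 0x3F 0x7E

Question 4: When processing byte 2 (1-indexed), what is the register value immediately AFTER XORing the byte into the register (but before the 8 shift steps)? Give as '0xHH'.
Answer: 0xFB

Derivation:
Register before byte 2: 0xD1
Byte 2: 0x2A
0xD1 XOR 0x2A = 0xFB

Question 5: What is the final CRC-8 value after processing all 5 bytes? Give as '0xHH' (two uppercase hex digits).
After byte 1 (0x81): reg=0xD1
After byte 2 (0x2A): reg=0xEF
After byte 3 (0x15): reg=0xE8
After byte 4 (0xFA): reg=0x7E
After byte 5 (0x00): reg=0x7D

Answer: 0x7D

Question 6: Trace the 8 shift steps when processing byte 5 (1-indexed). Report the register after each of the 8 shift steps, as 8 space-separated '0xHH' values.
Answer: 0xFC 0xFF 0xF9 0xF5 0xED 0xDD 0xBD 0x7D

Derivation:
After byte 1 (0x81): reg=0xD1
After byte 2 (0x2A): reg=0xEF
After byte 3 (0x15): reg=0xE8
After byte 4 (0xFA): reg=0x7E
Register before byte 5: 0x7E
After XOR with byte 0x00: 0x7E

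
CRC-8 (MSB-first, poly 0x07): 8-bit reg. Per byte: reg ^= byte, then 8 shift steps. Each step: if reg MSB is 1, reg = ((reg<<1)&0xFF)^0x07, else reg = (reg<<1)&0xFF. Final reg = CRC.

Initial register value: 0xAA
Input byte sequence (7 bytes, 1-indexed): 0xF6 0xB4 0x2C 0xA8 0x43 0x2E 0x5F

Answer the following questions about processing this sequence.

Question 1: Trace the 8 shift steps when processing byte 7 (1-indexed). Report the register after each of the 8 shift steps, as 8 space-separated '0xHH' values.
After byte 1 (0xF6): reg=0x93
After byte 2 (0xB4): reg=0xF5
After byte 3 (0x2C): reg=0x01
After byte 4 (0xA8): reg=0x56
After byte 5 (0x43): reg=0x6B
After byte 6 (0x2E): reg=0xDC
Register before byte 7: 0xDC
After XOR with byte 0x5F: 0x83

Answer: 0x01 0x02 0x04 0x08 0x10 0x20 0x40 0x80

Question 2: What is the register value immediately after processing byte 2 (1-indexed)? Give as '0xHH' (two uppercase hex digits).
Answer: 0xF5

Derivation:
After byte 1 (0xF6): reg=0x93
After byte 2 (0xB4): reg=0xF5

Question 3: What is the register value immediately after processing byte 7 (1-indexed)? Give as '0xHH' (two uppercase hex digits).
After byte 1 (0xF6): reg=0x93
After byte 2 (0xB4): reg=0xF5
After byte 3 (0x2C): reg=0x01
After byte 4 (0xA8): reg=0x56
After byte 5 (0x43): reg=0x6B
After byte 6 (0x2E): reg=0xDC
After byte 7 (0x5F): reg=0x80

Answer: 0x80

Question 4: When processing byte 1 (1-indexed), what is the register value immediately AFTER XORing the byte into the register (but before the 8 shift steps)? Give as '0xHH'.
Register before byte 1: 0xAA
Byte 1: 0xF6
0xAA XOR 0xF6 = 0x5C

Answer: 0x5C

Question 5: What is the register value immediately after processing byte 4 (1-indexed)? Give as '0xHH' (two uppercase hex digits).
Answer: 0x56

Derivation:
After byte 1 (0xF6): reg=0x93
After byte 2 (0xB4): reg=0xF5
After byte 3 (0x2C): reg=0x01
After byte 4 (0xA8): reg=0x56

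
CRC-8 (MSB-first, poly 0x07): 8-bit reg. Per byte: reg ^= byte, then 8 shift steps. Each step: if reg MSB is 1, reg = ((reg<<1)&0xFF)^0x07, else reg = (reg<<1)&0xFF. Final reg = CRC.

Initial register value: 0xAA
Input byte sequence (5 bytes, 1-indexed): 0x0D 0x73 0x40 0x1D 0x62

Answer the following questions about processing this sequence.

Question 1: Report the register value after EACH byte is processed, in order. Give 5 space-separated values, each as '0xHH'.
0x7C 0x2D 0x04 0x4F 0xC3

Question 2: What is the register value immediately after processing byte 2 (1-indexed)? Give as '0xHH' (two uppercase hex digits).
After byte 1 (0x0D): reg=0x7C
After byte 2 (0x73): reg=0x2D

Answer: 0x2D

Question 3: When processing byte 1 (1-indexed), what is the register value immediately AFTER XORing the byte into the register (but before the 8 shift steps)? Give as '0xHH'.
Answer: 0xA7

Derivation:
Register before byte 1: 0xAA
Byte 1: 0x0D
0xAA XOR 0x0D = 0xA7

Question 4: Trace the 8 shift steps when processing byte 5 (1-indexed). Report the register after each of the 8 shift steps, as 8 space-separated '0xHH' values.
Answer: 0x5A 0xB4 0x6F 0xDE 0xBB 0x71 0xE2 0xC3

Derivation:
After byte 1 (0x0D): reg=0x7C
After byte 2 (0x73): reg=0x2D
After byte 3 (0x40): reg=0x04
After byte 4 (0x1D): reg=0x4F
Register before byte 5: 0x4F
After XOR with byte 0x62: 0x2D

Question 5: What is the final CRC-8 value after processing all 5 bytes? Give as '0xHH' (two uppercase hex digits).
Answer: 0xC3

Derivation:
After byte 1 (0x0D): reg=0x7C
After byte 2 (0x73): reg=0x2D
After byte 3 (0x40): reg=0x04
After byte 4 (0x1D): reg=0x4F
After byte 5 (0x62): reg=0xC3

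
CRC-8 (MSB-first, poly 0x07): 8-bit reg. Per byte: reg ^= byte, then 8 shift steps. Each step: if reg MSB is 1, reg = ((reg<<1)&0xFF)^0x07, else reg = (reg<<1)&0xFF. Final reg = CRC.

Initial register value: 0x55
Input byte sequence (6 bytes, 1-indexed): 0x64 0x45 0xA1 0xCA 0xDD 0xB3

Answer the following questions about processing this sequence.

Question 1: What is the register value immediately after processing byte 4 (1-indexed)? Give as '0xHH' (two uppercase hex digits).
Answer: 0x8C

Derivation:
After byte 1 (0x64): reg=0x97
After byte 2 (0x45): reg=0x30
After byte 3 (0xA1): reg=0xFE
After byte 4 (0xCA): reg=0x8C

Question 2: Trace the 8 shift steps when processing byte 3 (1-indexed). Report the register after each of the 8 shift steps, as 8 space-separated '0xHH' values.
Answer: 0x25 0x4A 0x94 0x2F 0x5E 0xBC 0x7F 0xFE

Derivation:
After byte 1 (0x64): reg=0x97
After byte 2 (0x45): reg=0x30
Register before byte 3: 0x30
After XOR with byte 0xA1: 0x91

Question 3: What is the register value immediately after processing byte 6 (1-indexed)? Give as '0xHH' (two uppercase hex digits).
Answer: 0x09

Derivation:
After byte 1 (0x64): reg=0x97
After byte 2 (0x45): reg=0x30
After byte 3 (0xA1): reg=0xFE
After byte 4 (0xCA): reg=0x8C
After byte 5 (0xDD): reg=0xB0
After byte 6 (0xB3): reg=0x09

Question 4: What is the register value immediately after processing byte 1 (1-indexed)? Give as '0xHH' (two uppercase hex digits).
Answer: 0x97

Derivation:
After byte 1 (0x64): reg=0x97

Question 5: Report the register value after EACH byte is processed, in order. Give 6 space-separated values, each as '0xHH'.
0x97 0x30 0xFE 0x8C 0xB0 0x09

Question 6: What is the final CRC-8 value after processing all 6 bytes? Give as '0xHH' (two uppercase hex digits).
Answer: 0x09

Derivation:
After byte 1 (0x64): reg=0x97
After byte 2 (0x45): reg=0x30
After byte 3 (0xA1): reg=0xFE
After byte 4 (0xCA): reg=0x8C
After byte 5 (0xDD): reg=0xB0
After byte 6 (0xB3): reg=0x09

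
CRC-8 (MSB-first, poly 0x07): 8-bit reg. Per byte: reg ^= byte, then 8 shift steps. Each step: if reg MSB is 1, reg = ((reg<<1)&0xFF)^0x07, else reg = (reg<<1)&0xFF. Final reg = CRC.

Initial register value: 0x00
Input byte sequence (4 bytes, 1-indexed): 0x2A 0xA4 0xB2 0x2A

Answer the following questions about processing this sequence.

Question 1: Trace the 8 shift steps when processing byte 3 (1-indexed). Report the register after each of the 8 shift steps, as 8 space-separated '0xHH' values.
Answer: 0xD1 0xA5 0x4D 0x9A 0x33 0x66 0xCC 0x9F

Derivation:
After byte 1 (0x2A): reg=0xD6
After byte 2 (0xA4): reg=0x59
Register before byte 3: 0x59
After XOR with byte 0xB2: 0xEB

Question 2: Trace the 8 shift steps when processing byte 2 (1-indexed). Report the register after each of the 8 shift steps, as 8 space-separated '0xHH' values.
Answer: 0xE4 0xCF 0x99 0x35 0x6A 0xD4 0xAF 0x59

Derivation:
After byte 1 (0x2A): reg=0xD6
Register before byte 2: 0xD6
After XOR with byte 0xA4: 0x72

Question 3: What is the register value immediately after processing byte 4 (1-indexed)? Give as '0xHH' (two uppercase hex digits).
Answer: 0x02

Derivation:
After byte 1 (0x2A): reg=0xD6
After byte 2 (0xA4): reg=0x59
After byte 3 (0xB2): reg=0x9F
After byte 4 (0x2A): reg=0x02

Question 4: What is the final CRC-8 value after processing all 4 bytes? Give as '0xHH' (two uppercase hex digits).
After byte 1 (0x2A): reg=0xD6
After byte 2 (0xA4): reg=0x59
After byte 3 (0xB2): reg=0x9F
After byte 4 (0x2A): reg=0x02

Answer: 0x02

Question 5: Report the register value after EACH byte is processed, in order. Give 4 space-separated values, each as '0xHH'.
0xD6 0x59 0x9F 0x02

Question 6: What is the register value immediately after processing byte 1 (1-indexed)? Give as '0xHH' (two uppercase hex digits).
After byte 1 (0x2A): reg=0xD6

Answer: 0xD6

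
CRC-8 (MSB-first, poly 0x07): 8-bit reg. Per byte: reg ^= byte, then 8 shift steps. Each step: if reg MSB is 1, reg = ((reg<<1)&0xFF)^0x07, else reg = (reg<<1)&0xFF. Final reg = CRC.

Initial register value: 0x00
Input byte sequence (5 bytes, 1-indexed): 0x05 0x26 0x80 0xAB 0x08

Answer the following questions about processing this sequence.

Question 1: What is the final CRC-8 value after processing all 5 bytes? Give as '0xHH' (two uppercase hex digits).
After byte 1 (0x05): reg=0x1B
After byte 2 (0x26): reg=0xB3
After byte 3 (0x80): reg=0x99
After byte 4 (0xAB): reg=0x9E
After byte 5 (0x08): reg=0xEB

Answer: 0xEB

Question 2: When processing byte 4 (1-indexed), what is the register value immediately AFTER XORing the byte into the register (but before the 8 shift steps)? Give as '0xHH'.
Answer: 0x32

Derivation:
Register before byte 4: 0x99
Byte 4: 0xAB
0x99 XOR 0xAB = 0x32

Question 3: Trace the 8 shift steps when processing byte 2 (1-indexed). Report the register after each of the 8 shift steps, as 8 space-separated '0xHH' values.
After byte 1 (0x05): reg=0x1B
Register before byte 2: 0x1B
After XOR with byte 0x26: 0x3D

Answer: 0x7A 0xF4 0xEF 0xD9 0xB5 0x6D 0xDA 0xB3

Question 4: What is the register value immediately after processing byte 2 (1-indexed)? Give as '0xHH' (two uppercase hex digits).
Answer: 0xB3

Derivation:
After byte 1 (0x05): reg=0x1B
After byte 2 (0x26): reg=0xB3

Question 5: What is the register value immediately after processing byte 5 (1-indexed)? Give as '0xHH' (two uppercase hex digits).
After byte 1 (0x05): reg=0x1B
After byte 2 (0x26): reg=0xB3
After byte 3 (0x80): reg=0x99
After byte 4 (0xAB): reg=0x9E
After byte 5 (0x08): reg=0xEB

Answer: 0xEB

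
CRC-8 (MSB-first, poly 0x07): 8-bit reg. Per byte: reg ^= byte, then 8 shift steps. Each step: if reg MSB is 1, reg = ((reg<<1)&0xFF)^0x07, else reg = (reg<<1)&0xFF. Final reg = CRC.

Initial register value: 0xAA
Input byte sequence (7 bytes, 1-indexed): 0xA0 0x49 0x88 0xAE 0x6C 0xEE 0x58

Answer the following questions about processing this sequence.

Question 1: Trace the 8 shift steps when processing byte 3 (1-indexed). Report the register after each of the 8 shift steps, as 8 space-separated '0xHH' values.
After byte 1 (0xA0): reg=0x36
After byte 2 (0x49): reg=0x7A
Register before byte 3: 0x7A
After XOR with byte 0x88: 0xF2

Answer: 0xE3 0xC1 0x85 0x0D 0x1A 0x34 0x68 0xD0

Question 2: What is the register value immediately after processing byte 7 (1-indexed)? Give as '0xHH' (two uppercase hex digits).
After byte 1 (0xA0): reg=0x36
After byte 2 (0x49): reg=0x7A
After byte 3 (0x88): reg=0xD0
After byte 4 (0xAE): reg=0x7D
After byte 5 (0x6C): reg=0x77
After byte 6 (0xEE): reg=0xC6
After byte 7 (0x58): reg=0xD3

Answer: 0xD3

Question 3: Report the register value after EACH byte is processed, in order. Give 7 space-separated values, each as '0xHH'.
0x36 0x7A 0xD0 0x7D 0x77 0xC6 0xD3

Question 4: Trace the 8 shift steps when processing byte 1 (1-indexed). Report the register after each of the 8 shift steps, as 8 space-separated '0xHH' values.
Answer: 0x14 0x28 0x50 0xA0 0x47 0x8E 0x1B 0x36

Derivation:
Register before byte 1: 0xAA
After XOR with byte 0xA0: 0x0A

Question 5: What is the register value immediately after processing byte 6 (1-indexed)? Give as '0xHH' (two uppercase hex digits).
After byte 1 (0xA0): reg=0x36
After byte 2 (0x49): reg=0x7A
After byte 3 (0x88): reg=0xD0
After byte 4 (0xAE): reg=0x7D
After byte 5 (0x6C): reg=0x77
After byte 6 (0xEE): reg=0xC6

Answer: 0xC6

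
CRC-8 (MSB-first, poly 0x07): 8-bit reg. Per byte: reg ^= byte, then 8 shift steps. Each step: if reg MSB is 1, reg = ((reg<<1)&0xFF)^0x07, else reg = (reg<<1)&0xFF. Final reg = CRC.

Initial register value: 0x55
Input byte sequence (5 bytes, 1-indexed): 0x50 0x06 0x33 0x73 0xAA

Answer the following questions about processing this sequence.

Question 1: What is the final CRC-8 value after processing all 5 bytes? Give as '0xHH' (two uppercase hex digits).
After byte 1 (0x50): reg=0x1B
After byte 2 (0x06): reg=0x53
After byte 3 (0x33): reg=0x27
After byte 4 (0x73): reg=0xAB
After byte 5 (0xAA): reg=0x07

Answer: 0x07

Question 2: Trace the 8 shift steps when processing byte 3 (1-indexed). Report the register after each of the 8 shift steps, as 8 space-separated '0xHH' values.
Answer: 0xC0 0x87 0x09 0x12 0x24 0x48 0x90 0x27

Derivation:
After byte 1 (0x50): reg=0x1B
After byte 2 (0x06): reg=0x53
Register before byte 3: 0x53
After XOR with byte 0x33: 0x60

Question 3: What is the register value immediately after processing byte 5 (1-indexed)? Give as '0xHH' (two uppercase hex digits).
After byte 1 (0x50): reg=0x1B
After byte 2 (0x06): reg=0x53
After byte 3 (0x33): reg=0x27
After byte 4 (0x73): reg=0xAB
After byte 5 (0xAA): reg=0x07

Answer: 0x07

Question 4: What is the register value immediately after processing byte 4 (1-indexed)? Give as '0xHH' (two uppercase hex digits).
Answer: 0xAB

Derivation:
After byte 1 (0x50): reg=0x1B
After byte 2 (0x06): reg=0x53
After byte 3 (0x33): reg=0x27
After byte 4 (0x73): reg=0xAB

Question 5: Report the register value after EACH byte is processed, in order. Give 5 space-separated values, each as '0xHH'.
0x1B 0x53 0x27 0xAB 0x07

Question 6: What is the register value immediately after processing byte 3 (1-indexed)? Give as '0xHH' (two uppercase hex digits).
Answer: 0x27

Derivation:
After byte 1 (0x50): reg=0x1B
After byte 2 (0x06): reg=0x53
After byte 3 (0x33): reg=0x27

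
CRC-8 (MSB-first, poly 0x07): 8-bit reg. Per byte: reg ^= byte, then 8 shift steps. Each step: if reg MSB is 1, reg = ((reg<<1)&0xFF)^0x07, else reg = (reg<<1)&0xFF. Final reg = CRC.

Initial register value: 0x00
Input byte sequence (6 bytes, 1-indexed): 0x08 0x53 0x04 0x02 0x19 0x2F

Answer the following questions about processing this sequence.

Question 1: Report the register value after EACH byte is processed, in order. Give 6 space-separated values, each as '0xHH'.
0x38 0x16 0x7E 0x73 0x11 0xBA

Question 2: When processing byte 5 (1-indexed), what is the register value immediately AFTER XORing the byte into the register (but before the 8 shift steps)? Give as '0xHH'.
Register before byte 5: 0x73
Byte 5: 0x19
0x73 XOR 0x19 = 0x6A

Answer: 0x6A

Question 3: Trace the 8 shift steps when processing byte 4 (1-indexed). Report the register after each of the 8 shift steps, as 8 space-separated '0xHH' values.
Answer: 0xF8 0xF7 0xE9 0xD5 0xAD 0x5D 0xBA 0x73

Derivation:
After byte 1 (0x08): reg=0x38
After byte 2 (0x53): reg=0x16
After byte 3 (0x04): reg=0x7E
Register before byte 4: 0x7E
After XOR with byte 0x02: 0x7C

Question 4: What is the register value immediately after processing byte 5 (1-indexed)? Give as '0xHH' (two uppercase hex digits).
After byte 1 (0x08): reg=0x38
After byte 2 (0x53): reg=0x16
After byte 3 (0x04): reg=0x7E
After byte 4 (0x02): reg=0x73
After byte 5 (0x19): reg=0x11

Answer: 0x11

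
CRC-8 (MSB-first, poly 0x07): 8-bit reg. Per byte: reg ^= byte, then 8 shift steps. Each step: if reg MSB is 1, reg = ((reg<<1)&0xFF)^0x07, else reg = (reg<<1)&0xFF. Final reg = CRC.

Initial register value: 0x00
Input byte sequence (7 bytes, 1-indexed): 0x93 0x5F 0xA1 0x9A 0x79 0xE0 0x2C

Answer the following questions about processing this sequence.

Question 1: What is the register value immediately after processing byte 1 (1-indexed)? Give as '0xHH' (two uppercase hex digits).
After byte 1 (0x93): reg=0xF0

Answer: 0xF0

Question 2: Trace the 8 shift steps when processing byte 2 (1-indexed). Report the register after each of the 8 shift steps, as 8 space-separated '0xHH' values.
After byte 1 (0x93): reg=0xF0
Register before byte 2: 0xF0
After XOR with byte 0x5F: 0xAF

Answer: 0x59 0xB2 0x63 0xC6 0x8B 0x11 0x22 0x44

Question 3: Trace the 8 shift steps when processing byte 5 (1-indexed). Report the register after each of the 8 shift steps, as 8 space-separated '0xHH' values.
After byte 1 (0x93): reg=0xF0
After byte 2 (0x5F): reg=0x44
After byte 3 (0xA1): reg=0xB5
After byte 4 (0x9A): reg=0xCD
Register before byte 5: 0xCD
After XOR with byte 0x79: 0xB4

Answer: 0x6F 0xDE 0xBB 0x71 0xE2 0xC3 0x81 0x05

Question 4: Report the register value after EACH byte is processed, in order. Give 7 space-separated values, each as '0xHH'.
0xF0 0x44 0xB5 0xCD 0x05 0xB5 0xC6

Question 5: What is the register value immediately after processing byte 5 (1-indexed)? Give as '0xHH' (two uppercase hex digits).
After byte 1 (0x93): reg=0xF0
After byte 2 (0x5F): reg=0x44
After byte 3 (0xA1): reg=0xB5
After byte 4 (0x9A): reg=0xCD
After byte 5 (0x79): reg=0x05

Answer: 0x05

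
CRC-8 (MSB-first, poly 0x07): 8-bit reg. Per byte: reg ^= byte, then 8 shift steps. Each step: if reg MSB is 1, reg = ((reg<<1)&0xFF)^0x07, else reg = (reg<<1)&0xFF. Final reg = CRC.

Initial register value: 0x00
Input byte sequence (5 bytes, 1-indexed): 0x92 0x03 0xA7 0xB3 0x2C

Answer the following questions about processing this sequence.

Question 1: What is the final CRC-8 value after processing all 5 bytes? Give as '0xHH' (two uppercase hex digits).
After byte 1 (0x92): reg=0xF7
After byte 2 (0x03): reg=0xC2
After byte 3 (0xA7): reg=0x3C
After byte 4 (0xB3): reg=0xA4
After byte 5 (0x2C): reg=0xB1

Answer: 0xB1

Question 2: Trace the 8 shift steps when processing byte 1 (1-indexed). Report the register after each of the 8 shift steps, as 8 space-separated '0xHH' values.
Register before byte 1: 0x00
After XOR with byte 0x92: 0x92

Answer: 0x23 0x46 0x8C 0x1F 0x3E 0x7C 0xF8 0xF7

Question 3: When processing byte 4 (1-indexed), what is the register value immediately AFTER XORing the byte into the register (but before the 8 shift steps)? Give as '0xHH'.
Answer: 0x8F

Derivation:
Register before byte 4: 0x3C
Byte 4: 0xB3
0x3C XOR 0xB3 = 0x8F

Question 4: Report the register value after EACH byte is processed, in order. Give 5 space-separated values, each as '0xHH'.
0xF7 0xC2 0x3C 0xA4 0xB1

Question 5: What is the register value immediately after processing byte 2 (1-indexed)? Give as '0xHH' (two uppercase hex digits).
After byte 1 (0x92): reg=0xF7
After byte 2 (0x03): reg=0xC2

Answer: 0xC2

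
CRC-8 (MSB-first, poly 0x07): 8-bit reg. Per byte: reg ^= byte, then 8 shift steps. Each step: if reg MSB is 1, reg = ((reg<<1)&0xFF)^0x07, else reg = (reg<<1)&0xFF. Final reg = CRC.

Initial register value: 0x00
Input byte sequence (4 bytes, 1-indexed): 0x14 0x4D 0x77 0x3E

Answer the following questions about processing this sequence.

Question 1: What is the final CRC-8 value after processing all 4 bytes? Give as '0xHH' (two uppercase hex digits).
Answer: 0x5B

Derivation:
After byte 1 (0x14): reg=0x6C
After byte 2 (0x4D): reg=0xE7
After byte 3 (0x77): reg=0xF9
After byte 4 (0x3E): reg=0x5B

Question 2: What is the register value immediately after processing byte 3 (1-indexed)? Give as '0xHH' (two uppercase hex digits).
Answer: 0xF9

Derivation:
After byte 1 (0x14): reg=0x6C
After byte 2 (0x4D): reg=0xE7
After byte 3 (0x77): reg=0xF9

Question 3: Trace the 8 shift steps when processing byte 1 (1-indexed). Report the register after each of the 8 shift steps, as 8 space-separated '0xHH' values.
Answer: 0x28 0x50 0xA0 0x47 0x8E 0x1B 0x36 0x6C

Derivation:
Register before byte 1: 0x00
After XOR with byte 0x14: 0x14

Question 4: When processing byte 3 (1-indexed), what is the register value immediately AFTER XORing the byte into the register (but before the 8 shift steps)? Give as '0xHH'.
Register before byte 3: 0xE7
Byte 3: 0x77
0xE7 XOR 0x77 = 0x90

Answer: 0x90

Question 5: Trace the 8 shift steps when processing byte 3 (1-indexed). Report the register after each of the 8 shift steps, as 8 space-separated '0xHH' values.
After byte 1 (0x14): reg=0x6C
After byte 2 (0x4D): reg=0xE7
Register before byte 3: 0xE7
After XOR with byte 0x77: 0x90

Answer: 0x27 0x4E 0x9C 0x3F 0x7E 0xFC 0xFF 0xF9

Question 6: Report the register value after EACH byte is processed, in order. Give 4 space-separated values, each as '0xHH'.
0x6C 0xE7 0xF9 0x5B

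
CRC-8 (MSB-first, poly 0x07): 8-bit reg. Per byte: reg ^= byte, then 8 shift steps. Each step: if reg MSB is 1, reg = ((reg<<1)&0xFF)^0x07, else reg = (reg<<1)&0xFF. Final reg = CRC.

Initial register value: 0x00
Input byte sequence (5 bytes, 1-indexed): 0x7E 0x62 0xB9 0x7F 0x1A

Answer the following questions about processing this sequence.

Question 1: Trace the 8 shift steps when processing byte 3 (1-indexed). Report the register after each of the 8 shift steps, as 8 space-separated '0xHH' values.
After byte 1 (0x7E): reg=0x7D
After byte 2 (0x62): reg=0x5D
Register before byte 3: 0x5D
After XOR with byte 0xB9: 0xE4

Answer: 0xCF 0x99 0x35 0x6A 0xD4 0xAF 0x59 0xB2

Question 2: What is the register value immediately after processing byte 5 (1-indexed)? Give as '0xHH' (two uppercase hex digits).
After byte 1 (0x7E): reg=0x7D
After byte 2 (0x62): reg=0x5D
After byte 3 (0xB9): reg=0xB2
After byte 4 (0x7F): reg=0x6D
After byte 5 (0x1A): reg=0x42

Answer: 0x42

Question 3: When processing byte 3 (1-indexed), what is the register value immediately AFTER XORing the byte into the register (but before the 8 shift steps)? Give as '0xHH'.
Register before byte 3: 0x5D
Byte 3: 0xB9
0x5D XOR 0xB9 = 0xE4

Answer: 0xE4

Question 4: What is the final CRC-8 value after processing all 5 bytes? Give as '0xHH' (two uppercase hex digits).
Answer: 0x42

Derivation:
After byte 1 (0x7E): reg=0x7D
After byte 2 (0x62): reg=0x5D
After byte 3 (0xB9): reg=0xB2
After byte 4 (0x7F): reg=0x6D
After byte 5 (0x1A): reg=0x42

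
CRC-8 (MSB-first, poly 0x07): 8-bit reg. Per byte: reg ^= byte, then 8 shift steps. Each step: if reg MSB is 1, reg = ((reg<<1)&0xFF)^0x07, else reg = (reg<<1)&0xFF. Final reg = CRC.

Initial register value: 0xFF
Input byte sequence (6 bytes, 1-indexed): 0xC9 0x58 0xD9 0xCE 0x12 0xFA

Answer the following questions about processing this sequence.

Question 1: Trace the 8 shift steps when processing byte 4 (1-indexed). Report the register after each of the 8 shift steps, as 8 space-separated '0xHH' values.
After byte 1 (0xC9): reg=0x82
After byte 2 (0x58): reg=0x08
After byte 3 (0xD9): reg=0x39
Register before byte 4: 0x39
After XOR with byte 0xCE: 0xF7

Answer: 0xE9 0xD5 0xAD 0x5D 0xBA 0x73 0xE6 0xCB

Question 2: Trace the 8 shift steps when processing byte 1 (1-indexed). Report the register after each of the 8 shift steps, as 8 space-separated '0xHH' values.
Register before byte 1: 0xFF
After XOR with byte 0xC9: 0x36

Answer: 0x6C 0xD8 0xB7 0x69 0xD2 0xA3 0x41 0x82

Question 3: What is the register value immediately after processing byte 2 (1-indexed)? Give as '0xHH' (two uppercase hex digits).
After byte 1 (0xC9): reg=0x82
After byte 2 (0x58): reg=0x08

Answer: 0x08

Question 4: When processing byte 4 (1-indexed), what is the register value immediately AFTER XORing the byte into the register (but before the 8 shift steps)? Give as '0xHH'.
Answer: 0xF7

Derivation:
Register before byte 4: 0x39
Byte 4: 0xCE
0x39 XOR 0xCE = 0xF7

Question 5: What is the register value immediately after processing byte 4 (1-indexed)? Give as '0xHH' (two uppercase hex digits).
After byte 1 (0xC9): reg=0x82
After byte 2 (0x58): reg=0x08
After byte 3 (0xD9): reg=0x39
After byte 4 (0xCE): reg=0xCB

Answer: 0xCB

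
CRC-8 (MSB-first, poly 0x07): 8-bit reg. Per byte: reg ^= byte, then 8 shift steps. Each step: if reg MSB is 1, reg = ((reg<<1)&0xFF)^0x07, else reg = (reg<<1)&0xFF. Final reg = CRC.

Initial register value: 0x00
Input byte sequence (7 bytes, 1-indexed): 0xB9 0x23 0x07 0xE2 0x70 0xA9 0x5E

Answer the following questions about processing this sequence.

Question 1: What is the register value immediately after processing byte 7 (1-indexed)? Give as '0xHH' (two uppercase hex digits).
After byte 1 (0xB9): reg=0x26
After byte 2 (0x23): reg=0x1B
After byte 3 (0x07): reg=0x54
After byte 4 (0xE2): reg=0x0B
After byte 5 (0x70): reg=0x66
After byte 6 (0xA9): reg=0x63
After byte 7 (0x5E): reg=0xB3

Answer: 0xB3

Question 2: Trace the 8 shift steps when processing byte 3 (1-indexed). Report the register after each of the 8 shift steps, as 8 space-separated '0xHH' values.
Answer: 0x38 0x70 0xE0 0xC7 0x89 0x15 0x2A 0x54

Derivation:
After byte 1 (0xB9): reg=0x26
After byte 2 (0x23): reg=0x1B
Register before byte 3: 0x1B
After XOR with byte 0x07: 0x1C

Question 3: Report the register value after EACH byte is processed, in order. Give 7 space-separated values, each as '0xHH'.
0x26 0x1B 0x54 0x0B 0x66 0x63 0xB3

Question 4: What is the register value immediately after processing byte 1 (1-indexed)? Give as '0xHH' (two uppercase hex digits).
Answer: 0x26

Derivation:
After byte 1 (0xB9): reg=0x26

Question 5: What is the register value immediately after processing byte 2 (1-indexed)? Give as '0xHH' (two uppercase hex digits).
After byte 1 (0xB9): reg=0x26
After byte 2 (0x23): reg=0x1B

Answer: 0x1B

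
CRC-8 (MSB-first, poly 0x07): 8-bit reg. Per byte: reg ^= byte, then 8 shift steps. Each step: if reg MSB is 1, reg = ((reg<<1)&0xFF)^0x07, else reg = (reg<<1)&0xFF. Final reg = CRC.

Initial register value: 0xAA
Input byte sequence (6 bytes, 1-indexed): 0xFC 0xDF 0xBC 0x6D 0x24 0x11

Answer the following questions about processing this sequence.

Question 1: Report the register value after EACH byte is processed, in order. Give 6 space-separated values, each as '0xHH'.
0xA5 0x61 0x1D 0x57 0x5E 0xEA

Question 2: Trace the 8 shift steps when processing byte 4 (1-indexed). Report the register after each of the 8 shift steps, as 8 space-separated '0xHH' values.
Answer: 0xE0 0xC7 0x89 0x15 0x2A 0x54 0xA8 0x57

Derivation:
After byte 1 (0xFC): reg=0xA5
After byte 2 (0xDF): reg=0x61
After byte 3 (0xBC): reg=0x1D
Register before byte 4: 0x1D
After XOR with byte 0x6D: 0x70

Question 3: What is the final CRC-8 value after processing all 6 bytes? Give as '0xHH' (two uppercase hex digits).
Answer: 0xEA

Derivation:
After byte 1 (0xFC): reg=0xA5
After byte 2 (0xDF): reg=0x61
After byte 3 (0xBC): reg=0x1D
After byte 4 (0x6D): reg=0x57
After byte 5 (0x24): reg=0x5E
After byte 6 (0x11): reg=0xEA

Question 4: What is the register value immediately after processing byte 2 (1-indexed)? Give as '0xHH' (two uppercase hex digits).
After byte 1 (0xFC): reg=0xA5
After byte 2 (0xDF): reg=0x61

Answer: 0x61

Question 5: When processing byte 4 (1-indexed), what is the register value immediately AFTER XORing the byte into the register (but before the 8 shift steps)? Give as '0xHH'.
Answer: 0x70

Derivation:
Register before byte 4: 0x1D
Byte 4: 0x6D
0x1D XOR 0x6D = 0x70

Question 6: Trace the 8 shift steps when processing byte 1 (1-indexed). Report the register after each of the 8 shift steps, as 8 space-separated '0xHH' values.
Register before byte 1: 0xAA
After XOR with byte 0xFC: 0x56

Answer: 0xAC 0x5F 0xBE 0x7B 0xF6 0xEB 0xD1 0xA5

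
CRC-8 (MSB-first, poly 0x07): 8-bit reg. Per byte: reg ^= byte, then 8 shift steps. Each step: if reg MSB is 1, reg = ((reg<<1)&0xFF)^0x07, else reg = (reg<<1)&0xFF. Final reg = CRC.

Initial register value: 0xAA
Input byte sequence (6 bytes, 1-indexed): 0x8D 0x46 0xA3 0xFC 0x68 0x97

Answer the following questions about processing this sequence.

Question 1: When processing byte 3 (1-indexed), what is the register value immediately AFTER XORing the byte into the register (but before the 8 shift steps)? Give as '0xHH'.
Answer: 0xB3

Derivation:
Register before byte 3: 0x10
Byte 3: 0xA3
0x10 XOR 0xA3 = 0xB3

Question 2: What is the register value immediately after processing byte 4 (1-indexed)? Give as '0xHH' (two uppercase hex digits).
Answer: 0x8A

Derivation:
After byte 1 (0x8D): reg=0xF5
After byte 2 (0x46): reg=0x10
After byte 3 (0xA3): reg=0x10
After byte 4 (0xFC): reg=0x8A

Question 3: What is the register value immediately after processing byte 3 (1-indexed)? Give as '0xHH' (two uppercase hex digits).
Answer: 0x10

Derivation:
After byte 1 (0x8D): reg=0xF5
After byte 2 (0x46): reg=0x10
After byte 3 (0xA3): reg=0x10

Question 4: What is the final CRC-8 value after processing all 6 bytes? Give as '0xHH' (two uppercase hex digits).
After byte 1 (0x8D): reg=0xF5
After byte 2 (0x46): reg=0x10
After byte 3 (0xA3): reg=0x10
After byte 4 (0xFC): reg=0x8A
After byte 5 (0x68): reg=0xA0
After byte 6 (0x97): reg=0x85

Answer: 0x85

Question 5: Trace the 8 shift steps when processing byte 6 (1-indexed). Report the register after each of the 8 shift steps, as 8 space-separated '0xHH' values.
Answer: 0x6E 0xDC 0xBF 0x79 0xF2 0xE3 0xC1 0x85

Derivation:
After byte 1 (0x8D): reg=0xF5
After byte 2 (0x46): reg=0x10
After byte 3 (0xA3): reg=0x10
After byte 4 (0xFC): reg=0x8A
After byte 5 (0x68): reg=0xA0
Register before byte 6: 0xA0
After XOR with byte 0x97: 0x37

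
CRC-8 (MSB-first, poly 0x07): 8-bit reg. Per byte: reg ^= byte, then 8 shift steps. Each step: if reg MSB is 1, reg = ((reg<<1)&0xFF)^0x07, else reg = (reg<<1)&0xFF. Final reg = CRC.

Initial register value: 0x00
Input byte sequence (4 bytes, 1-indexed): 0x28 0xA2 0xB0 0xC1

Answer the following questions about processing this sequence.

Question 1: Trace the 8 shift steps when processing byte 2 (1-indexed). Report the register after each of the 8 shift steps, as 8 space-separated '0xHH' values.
Answer: 0xF4 0xEF 0xD9 0xB5 0x6D 0xDA 0xB3 0x61

Derivation:
After byte 1 (0x28): reg=0xD8
Register before byte 2: 0xD8
After XOR with byte 0xA2: 0x7A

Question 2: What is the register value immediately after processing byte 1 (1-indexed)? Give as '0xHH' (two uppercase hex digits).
Answer: 0xD8

Derivation:
After byte 1 (0x28): reg=0xD8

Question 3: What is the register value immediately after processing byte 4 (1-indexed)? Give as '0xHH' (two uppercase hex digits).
Answer: 0xE6

Derivation:
After byte 1 (0x28): reg=0xD8
After byte 2 (0xA2): reg=0x61
After byte 3 (0xB0): reg=0x39
After byte 4 (0xC1): reg=0xE6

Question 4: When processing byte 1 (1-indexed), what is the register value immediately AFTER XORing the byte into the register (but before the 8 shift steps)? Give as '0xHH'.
Register before byte 1: 0x00
Byte 1: 0x28
0x00 XOR 0x28 = 0x28

Answer: 0x28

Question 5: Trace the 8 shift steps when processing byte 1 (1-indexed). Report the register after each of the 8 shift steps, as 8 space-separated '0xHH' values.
Register before byte 1: 0x00
After XOR with byte 0x28: 0x28

Answer: 0x50 0xA0 0x47 0x8E 0x1B 0x36 0x6C 0xD8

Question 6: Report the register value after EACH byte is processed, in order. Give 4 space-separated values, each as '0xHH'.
0xD8 0x61 0x39 0xE6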